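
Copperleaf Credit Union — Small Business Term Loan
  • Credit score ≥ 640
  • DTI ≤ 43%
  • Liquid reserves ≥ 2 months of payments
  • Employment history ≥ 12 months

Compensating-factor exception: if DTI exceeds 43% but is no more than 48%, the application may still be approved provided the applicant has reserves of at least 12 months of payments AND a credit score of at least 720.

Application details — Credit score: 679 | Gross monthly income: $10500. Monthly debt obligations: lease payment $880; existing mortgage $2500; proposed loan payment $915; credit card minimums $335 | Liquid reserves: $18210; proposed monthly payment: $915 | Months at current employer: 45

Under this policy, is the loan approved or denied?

Denied

Credit score 679 ≥ 640 (meets base)
Total debts = (880 + 2,500 + 915 + 335) = 4,630. DTI = 4,630/10,500 = 44.1% > 43% — standard DTI limit exceeded.
Liquid reserves cover 18,210/915 = 19.9 months — ≥ 2 required
Employment 45 ≥ 12 months
DTI 44.1% is within the 43%–48% exception band; checking compensating factors.
Reserves 19.9 ≥ 12 months; credit score 679 < 720.
Override conditions not both satisfied; exception does not apply.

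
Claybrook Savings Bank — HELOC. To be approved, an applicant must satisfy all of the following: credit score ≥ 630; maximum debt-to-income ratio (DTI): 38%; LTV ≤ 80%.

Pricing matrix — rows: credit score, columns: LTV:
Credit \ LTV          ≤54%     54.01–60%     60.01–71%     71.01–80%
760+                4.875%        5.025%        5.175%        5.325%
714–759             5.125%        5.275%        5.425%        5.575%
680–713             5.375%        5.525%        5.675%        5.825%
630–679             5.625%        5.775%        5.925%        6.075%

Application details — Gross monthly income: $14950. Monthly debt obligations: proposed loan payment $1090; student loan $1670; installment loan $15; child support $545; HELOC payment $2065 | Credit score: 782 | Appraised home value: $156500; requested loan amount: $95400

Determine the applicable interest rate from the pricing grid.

Credit score 782 ≥ 630; Total monthly debts = (1,090 + 1,670 + 15 + 545 + 2,065) = 5,385. DTI: 5,385 ÷ 14,950 = 36%, within the 38% cap
LTV: 95,400 ÷ 156,500 = 61%, within 80% cap
Credit 782 → row 760+; LTV 61% → column 60.01–71%. Grid cell → 5.175%.

5.175%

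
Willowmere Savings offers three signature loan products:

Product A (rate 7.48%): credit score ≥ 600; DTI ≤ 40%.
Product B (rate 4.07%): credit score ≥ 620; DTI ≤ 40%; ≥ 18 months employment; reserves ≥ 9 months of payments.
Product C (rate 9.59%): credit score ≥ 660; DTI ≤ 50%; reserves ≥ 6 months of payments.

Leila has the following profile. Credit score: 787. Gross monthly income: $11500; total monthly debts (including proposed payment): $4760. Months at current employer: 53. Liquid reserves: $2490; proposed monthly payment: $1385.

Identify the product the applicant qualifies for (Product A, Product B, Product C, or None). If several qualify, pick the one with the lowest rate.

None

DTI = 4,760/11,500 = 41.4%.
Reserves = 2,490/1,385 = 1.8 months.
Product A: score 787 ≥ 600; DTI 41.4% > 40% → does not qualify.
Product B: score 787 ≥ 620; DTI 41.4% > 40%; employment 53 ≥ 18 mo; reserves 1.8 < 9 mo → does not qualify.
Product C: score 787 ≥ 660; DTI 41.4% ≤ 50%; reserves 1.8 < 6 mo → does not qualify.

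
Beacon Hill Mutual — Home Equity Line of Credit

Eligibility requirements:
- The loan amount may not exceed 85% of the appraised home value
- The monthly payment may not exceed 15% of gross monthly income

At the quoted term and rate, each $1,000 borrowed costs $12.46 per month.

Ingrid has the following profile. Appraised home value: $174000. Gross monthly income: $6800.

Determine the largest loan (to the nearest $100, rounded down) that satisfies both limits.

$81,800

Payment cap: 15% × $6,800 = $1,020/month.
At $12.46 per $1,000, that supports 1,020/12.46 × 1,000 ≈ $81,861 → $81,800.
LTV cap: 85% × $174,000 = $147,900 → $147,900.
Binding constraint: payment-to-income.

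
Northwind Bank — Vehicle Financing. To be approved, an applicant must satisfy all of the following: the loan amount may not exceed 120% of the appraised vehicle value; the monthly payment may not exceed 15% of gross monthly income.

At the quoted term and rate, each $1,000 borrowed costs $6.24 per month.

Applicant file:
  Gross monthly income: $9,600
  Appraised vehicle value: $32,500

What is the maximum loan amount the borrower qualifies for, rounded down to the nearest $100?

$39,000

Payment cap: 15% × $9,600 = $1,440/month.
At $6.24 per $1,000, that supports 1,440/6.24 × 1,000 ≈ $230,769 → $230,700.
LTV cap: 120% × $32,500 = $39,000 → $39,000.
Binding constraint: loan-to-value.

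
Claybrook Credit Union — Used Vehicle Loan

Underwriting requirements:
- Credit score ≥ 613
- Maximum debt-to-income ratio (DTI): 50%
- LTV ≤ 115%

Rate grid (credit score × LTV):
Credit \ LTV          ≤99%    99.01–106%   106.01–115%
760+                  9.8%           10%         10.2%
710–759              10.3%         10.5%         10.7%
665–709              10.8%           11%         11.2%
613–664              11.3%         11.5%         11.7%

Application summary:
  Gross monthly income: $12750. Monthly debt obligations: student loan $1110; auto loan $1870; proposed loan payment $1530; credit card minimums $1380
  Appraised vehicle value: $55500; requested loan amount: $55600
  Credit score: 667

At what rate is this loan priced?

11%

Credit score 667 ≥ 613; Total monthly debts = (1,110 + 1,870 + 1,530 + 1,380) = 5,890. Debt-to-income = 5,890/12,750 = 46.2% — meets 50% limit
Loan-to-value = 55,600/55,500 = 100.2% — pass (115% max)
Score 667 is in the 665–709 band; LTV 100.2% is in the 99.01–106% band → 11%.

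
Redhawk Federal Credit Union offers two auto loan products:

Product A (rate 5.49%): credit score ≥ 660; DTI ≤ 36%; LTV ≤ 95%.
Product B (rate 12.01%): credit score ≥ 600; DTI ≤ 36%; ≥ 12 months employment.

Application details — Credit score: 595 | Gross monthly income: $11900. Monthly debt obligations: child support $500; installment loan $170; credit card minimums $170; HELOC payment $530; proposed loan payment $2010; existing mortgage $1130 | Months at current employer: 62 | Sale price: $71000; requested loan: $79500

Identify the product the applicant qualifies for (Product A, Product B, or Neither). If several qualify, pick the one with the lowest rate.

Neither

Total debts = (500 + 170 + 170 + 530 + 2,010 + 1,130) = 4,510; DTI = 4,510/11,900 = 37.9%.
LTV = 79,500/71,000 = 112%.
Product A: score 595 < 660; DTI 37.9% > 36%; LTV 112% > 95% → does not qualify.
Product B: score 595 < 600; DTI 37.9% > 36%; employment 62 ≥ 12 mo → does not qualify.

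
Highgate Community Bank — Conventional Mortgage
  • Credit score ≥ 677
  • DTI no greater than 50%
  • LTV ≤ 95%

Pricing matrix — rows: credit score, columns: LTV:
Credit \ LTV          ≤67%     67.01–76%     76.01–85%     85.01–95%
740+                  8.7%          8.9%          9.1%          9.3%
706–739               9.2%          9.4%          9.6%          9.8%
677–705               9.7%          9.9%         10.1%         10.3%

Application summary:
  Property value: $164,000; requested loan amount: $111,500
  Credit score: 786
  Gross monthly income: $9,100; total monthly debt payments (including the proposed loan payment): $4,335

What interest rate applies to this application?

Credit score 786 ≥ 677; DTI: 4,335 ÷ 9,100 = 47.6%, within the 50% cap
LTV: 111,500 ÷ 164,000 = 68%, within 95% cap
Row: 786 falls in 740+. Column: 68% falls in 67.01–76%. Rate = 8.9%.

8.9%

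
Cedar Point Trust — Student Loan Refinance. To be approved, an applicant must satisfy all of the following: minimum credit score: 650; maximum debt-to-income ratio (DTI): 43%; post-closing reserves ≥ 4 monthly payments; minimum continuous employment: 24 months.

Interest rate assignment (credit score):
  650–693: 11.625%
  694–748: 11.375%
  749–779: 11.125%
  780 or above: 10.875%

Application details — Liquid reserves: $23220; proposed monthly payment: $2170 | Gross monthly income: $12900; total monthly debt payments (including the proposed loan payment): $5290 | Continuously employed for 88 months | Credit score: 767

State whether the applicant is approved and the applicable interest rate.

Credit score 767 ≥ 650 (meets minimum)
DTI = 5,290/12,900 = 41% ≤ 43%
Reserves: 23,220 ÷ 2,170 = 10.7 months (meets 4-month minimum)
Employment 88 ≥ 24 months
All requirements met. Score 767 falls in the 749–779 tier → 11.125%.

Approved at 11.125%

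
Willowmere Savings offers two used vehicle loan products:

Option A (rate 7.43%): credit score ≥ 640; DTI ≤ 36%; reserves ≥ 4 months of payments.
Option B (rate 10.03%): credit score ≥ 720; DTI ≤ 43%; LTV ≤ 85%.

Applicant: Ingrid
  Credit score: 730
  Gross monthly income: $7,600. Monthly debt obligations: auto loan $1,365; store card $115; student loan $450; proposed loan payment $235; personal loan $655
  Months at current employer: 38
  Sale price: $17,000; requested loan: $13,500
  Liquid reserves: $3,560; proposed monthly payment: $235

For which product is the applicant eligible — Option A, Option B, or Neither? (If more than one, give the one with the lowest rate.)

Total debts = (1,365 + 115 + 450 + 235 + 655) = 2,820; DTI = 2,820/7,600 = 37.1%.
LTV = 13,500/17,000 = 79.4%.
Reserves = 3,560/235 = 15.1 months.
Option A: score 730 ≥ 640; DTI 37.1% > 36%; reserves 15.1 ≥ 4 mo → does not qualify.
Option B: score 730 ≥ 720; DTI 37.1% ≤ 43%; LTV 79.4% ≤ 85% → qualifies.

Option B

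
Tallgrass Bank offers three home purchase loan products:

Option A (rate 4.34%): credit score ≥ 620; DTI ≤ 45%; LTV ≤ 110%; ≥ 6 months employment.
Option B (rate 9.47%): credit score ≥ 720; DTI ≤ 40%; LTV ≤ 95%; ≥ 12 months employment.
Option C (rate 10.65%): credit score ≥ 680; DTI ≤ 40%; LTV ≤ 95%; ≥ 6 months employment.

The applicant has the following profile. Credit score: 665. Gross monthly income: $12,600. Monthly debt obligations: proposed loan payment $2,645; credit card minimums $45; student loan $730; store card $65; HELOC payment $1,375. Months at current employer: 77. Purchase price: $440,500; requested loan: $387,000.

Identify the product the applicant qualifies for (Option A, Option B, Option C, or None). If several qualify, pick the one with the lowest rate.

Option A

Total debts = (2,645 + 45 + 730 + 65 + 1,375) = 4,860; DTI = 4,860/12,600 = 38.6%.
LTV = 387,000/440,500 = 87.9%.
Option A: score 665 ≥ 620; DTI 38.6% ≤ 45%; LTV 87.9% ≤ 110%; employment 77 ≥ 6 mo → qualifies.
Option B: score 665 < 720; DTI 38.6% ≤ 40%; LTV 87.9% ≤ 95%; employment 77 ≥ 12 mo → does not qualify.
Option C: score 665 < 680; DTI 38.6% ≤ 40%; LTV 87.9% ≤ 95%; employment 77 ≥ 6 mo → does not qualify.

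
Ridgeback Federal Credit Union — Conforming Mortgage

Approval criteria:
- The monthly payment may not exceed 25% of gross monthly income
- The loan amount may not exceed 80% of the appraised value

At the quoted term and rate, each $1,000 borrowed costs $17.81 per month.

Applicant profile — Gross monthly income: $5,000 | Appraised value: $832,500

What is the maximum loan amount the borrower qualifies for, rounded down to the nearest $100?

Payment cap: 25% × $5,000 = $1,250/month.
At $17.81 per $1,000, that supports 1,250/17.81 × 1,000 ≈ $70,185 → $70,100.
LTV cap: 80% × $832,500 = $666,000 → $666,000.
Binding constraint: payment-to-income.

$70,100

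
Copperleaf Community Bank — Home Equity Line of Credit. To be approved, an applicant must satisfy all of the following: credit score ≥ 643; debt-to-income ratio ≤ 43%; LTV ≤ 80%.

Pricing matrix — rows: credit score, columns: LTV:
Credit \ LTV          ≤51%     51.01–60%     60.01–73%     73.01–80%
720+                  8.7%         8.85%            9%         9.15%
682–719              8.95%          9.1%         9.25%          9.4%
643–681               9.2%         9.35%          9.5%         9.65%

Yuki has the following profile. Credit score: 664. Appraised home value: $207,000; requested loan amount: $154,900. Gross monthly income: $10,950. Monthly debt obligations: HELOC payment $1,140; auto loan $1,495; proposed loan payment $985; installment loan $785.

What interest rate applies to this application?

Credit score 664 ≥ 643; Total monthly debts = (1,140 + 1,495 + 985 + 785) = 4,405. Debt-to-income = 4,405/10,950 = 40.2% — meets 43% limit
LTV = 154,900/207,000 = 74.8% ≤ 80%
Row: 664 falls in 643–681. Column: 74.8% falls in 73.01–80%. Rate = 9.65%.

9.65%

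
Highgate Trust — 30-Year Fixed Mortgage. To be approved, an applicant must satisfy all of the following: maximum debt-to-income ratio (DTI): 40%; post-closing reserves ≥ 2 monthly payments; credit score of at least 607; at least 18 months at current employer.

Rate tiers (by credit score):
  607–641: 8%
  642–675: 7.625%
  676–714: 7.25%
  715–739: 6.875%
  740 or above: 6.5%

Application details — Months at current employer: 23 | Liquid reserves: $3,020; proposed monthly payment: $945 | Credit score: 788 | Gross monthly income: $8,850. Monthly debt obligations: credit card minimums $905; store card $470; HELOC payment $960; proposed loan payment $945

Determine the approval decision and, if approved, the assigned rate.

Approved at 6.5%

Credit score 788 ≥ 607 (meets minimum)
Liquid reserves cover 3,020/945 = 3.2 months — ≥ 2 required
Total monthly debts = (905 + 470 + 960 + 945) = 3,280. Debt-to-income = 3,280/8,850 = 37.1% — meets 40% limit
Employment 23 ≥ 18 months
All requirements met. Score 788 falls in the 740 or above tier → 6.5%.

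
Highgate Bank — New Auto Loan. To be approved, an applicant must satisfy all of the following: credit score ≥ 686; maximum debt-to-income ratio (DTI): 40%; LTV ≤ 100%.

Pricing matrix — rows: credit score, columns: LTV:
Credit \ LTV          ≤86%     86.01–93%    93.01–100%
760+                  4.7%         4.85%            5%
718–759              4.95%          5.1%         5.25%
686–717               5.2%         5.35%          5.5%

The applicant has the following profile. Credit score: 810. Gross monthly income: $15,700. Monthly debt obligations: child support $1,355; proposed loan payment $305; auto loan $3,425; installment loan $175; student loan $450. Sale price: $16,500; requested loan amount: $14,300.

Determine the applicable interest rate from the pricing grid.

Credit score 810 ≥ 686; Total monthly debts = (1,355 + 305 + 3,425 + 175 + 450) = 5,710. Debt-to-income = 5,710/15,700 = 36.4% — meets 40% limit
LTV: 14,300 ÷ 16,500 = 86.7%, within 100% cap
Score 810 is in the 760+ band; LTV 86.7% is in the 86.01–93% band → 4.85%.

4.85%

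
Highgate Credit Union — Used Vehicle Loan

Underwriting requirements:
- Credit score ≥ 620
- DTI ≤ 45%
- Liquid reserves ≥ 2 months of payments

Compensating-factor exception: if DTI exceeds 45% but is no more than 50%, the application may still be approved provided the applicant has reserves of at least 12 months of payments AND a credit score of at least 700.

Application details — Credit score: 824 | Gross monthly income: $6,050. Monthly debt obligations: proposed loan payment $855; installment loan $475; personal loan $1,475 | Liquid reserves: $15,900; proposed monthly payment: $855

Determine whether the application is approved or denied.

Approved

Credit score 824 ≥ 620 (meets base)
Total debts = (855 + 475 + 1,475) = 2,805. DTI: 2,805 ÷ 6,050 = 46.4%, over the 45% base limit.
Reserves = 15,900/855 = 18.6 months ≥ 2
DTI 46.4% is within the 45%–50% exception band; checking compensating factors.
Reserves 18.6 ≥ 12 months; credit score 824 ≥ 700.
Both override conditions satisfied; DTI exception granted.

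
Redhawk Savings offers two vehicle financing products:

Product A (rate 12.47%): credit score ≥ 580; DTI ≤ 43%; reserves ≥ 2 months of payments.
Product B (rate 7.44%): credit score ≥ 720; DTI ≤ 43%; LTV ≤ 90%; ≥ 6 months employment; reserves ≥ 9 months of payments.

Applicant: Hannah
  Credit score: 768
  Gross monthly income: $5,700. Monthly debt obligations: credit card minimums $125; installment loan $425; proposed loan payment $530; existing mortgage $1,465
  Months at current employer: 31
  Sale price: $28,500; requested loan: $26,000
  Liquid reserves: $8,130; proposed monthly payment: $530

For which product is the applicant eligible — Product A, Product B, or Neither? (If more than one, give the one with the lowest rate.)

Total debts = (125 + 425 + 530 + 1,465) = 2,545; DTI = 2,545/5,700 = 44.6%.
LTV = 26,000/28,500 = 91.2%.
Reserves = 8,130/530 = 15.3 months.
Product A: score 768 ≥ 580; DTI 44.6% > 43%; reserves 15.3 ≥ 2 mo → does not qualify.
Product B: score 768 ≥ 720; DTI 44.6% > 43%; LTV 91.2% > 90%; employment 31 ≥ 6 mo; reserves 15.3 ≥ 9 mo → does not qualify.

Neither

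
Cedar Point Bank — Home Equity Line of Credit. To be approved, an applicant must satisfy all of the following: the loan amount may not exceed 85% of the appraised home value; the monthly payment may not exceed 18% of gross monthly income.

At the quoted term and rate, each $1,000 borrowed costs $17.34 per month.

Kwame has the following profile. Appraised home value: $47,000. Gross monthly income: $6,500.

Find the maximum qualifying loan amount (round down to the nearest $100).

$39,900

Payment cap: 18% × $6,500 = $1,170/month.
At $17.34 per $1,000, that supports 1,170/17.34 × 1,000 ≈ $67,474 → $67,400.
LTV cap: 85% × $47,000 = $39,950 → $39,900.
Binding constraint: loan-to-value.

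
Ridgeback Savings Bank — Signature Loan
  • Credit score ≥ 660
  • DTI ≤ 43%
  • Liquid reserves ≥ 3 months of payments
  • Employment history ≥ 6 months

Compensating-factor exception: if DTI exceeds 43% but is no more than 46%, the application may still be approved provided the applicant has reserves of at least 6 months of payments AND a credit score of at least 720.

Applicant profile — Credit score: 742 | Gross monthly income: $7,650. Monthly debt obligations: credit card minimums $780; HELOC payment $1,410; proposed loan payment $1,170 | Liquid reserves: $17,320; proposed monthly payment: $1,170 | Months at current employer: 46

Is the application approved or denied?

Approved

Credit score 742 ≥ 660 (meets base)
Total debts = (780 + 1,410 + 1,170) = 3,360. DTI: 3,360 ÷ 7,650 = 43.9%, over the 43% base limit.
Liquid reserves cover 17,320/1,170 = 14.8 months — ≥ 3 required
Employment 46 ≥ 6 months
43.9% falls in the override range (43%–46%), so the compensating-factor test applies.
Override check — reserves: 14.8 mo (ok); score: 742 (ok).
Both compensating conditions met → exception applies.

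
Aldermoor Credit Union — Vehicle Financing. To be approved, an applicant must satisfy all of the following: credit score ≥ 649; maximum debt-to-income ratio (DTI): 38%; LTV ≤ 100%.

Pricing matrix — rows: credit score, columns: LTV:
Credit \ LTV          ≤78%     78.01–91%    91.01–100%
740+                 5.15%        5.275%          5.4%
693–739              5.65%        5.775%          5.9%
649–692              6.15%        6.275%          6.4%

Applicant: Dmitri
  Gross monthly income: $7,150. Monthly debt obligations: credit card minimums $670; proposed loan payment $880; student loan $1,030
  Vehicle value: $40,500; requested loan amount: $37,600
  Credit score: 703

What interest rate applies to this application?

Credit score 703 ≥ 649; Total monthly debts = (670 + 880 + 1,030) = 2,580. Debt-to-income = 2,580/7,150 = 36.1% — meets 38% limit
LTV = 37,600/40,500 = 92.8% ≤ 100%
Credit 703 → row 693–739; LTV 92.8% → column 91.01–100%. Grid cell → 5.9%.

5.9%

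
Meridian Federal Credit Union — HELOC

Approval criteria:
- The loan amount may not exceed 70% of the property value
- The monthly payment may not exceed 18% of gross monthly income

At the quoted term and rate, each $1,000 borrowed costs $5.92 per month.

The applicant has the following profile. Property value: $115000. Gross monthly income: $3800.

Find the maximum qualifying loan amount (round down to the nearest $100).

Payment cap: 18% × $3,800 = $684/month.
At $5.92 per $1,000, that supports 684/5.92 × 1,000 ≈ $115,540 → $115,500.
LTV cap: 70% × $115,000 = $80,500 → $80,500.
Binding constraint: loan-to-value.

$80,500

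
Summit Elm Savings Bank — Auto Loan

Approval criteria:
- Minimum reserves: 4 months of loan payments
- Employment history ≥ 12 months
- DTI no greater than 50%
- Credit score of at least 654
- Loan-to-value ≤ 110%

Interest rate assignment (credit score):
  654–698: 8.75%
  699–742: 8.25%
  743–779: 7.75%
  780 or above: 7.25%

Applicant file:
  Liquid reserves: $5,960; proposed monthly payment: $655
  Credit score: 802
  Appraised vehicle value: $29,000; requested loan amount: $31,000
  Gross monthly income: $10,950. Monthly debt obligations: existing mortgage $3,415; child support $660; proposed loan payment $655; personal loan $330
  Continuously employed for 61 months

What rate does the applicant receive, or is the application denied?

Credit score 802 ≥ 654 (meets minimum)
Reserves = 5,960/655 = 9.1 months ≥ 4
Total monthly debts = (3,415 + 660 + 655 + 330) = 5,060. DTI = 5,060/10,950 = 46.2% ≤ 50%
Employment 61 ≥ 12 months
Loan-to-value = 31,000/29,000 = 106.9% — pass (110% max)
All requirements met. Score 802 falls in the 780 or above tier → 7.25%.

Approved at 7.25%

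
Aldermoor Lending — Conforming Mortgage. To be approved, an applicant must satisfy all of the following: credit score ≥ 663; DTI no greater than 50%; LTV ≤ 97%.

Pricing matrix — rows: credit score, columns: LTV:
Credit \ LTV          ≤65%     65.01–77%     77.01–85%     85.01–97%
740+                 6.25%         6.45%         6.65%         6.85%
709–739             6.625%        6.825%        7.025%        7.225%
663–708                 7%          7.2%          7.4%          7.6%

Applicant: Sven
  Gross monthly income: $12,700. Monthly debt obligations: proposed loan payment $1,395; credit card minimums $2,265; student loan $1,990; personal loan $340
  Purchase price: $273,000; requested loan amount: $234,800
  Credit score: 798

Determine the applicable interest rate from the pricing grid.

Credit score 798 ≥ 663; Total monthly debts = (1,395 + 2,265 + 1,990 + 340) = 5,990. DTI: 5,990 ÷ 12,700 = 47.2%, within the 50% cap
LTV = 234,800/273,000 = 86% ≤ 97%
Row: 798 falls in 740+. Column: 86% falls in 85.01–97%. Rate = 6.85%.

6.85%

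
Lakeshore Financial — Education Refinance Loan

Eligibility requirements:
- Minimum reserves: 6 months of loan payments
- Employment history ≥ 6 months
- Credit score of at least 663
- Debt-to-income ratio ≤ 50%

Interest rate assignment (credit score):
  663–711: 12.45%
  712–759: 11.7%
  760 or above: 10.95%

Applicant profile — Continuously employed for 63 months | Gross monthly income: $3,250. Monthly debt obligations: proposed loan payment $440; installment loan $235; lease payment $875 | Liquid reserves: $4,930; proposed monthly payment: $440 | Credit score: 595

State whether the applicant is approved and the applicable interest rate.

Credit score 595 < 663 (below minimum)
Employment 63 ≥ 6 months
Reserves: 4,930 ÷ 440 = 11.2 months (meets 6-month minimum)
Total monthly debts = (440 + 235 + 875) = 1,550. Debt-to-income = 1,550/3,250 = 47.7% — meets 50% limit
Not all requirements met → denied.

Denied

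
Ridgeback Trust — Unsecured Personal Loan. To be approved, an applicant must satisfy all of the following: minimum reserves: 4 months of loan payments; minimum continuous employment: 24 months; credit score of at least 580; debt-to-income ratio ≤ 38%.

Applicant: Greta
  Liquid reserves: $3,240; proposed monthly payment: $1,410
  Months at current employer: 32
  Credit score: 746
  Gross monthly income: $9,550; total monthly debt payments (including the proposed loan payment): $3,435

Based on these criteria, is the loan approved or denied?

Reserves = 3,240/1,410 = 2.3 months < 4
Employment 32 ≥ 24 months
Credit score 746 ≥ 580 (meets)
DTI = 3,435/9,550 = 36% ≤ 38%
Fails on reserves.

Denied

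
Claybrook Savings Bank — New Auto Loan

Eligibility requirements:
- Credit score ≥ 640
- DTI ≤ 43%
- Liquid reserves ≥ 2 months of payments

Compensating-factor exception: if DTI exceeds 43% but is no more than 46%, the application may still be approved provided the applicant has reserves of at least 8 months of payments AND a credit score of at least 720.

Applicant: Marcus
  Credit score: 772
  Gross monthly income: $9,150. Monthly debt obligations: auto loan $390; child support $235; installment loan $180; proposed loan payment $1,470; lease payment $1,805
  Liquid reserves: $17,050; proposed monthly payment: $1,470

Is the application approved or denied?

Approved

Credit score 772 ≥ 640 (meets base)
Total debts = (390 + 235 + 180 + 1,470 + 1,805) = 4,080. DTI = 4,080/9,150 = 44.6% > 43% — standard DTI limit exceeded.
Reserves = 17,050/1,470 = 11.6 months ≥ 2
DTI 44.6% is within the 43%–46% exception band; checking compensating factors.
Override check — reserves: 11.6 mo (ok); score: 772 (ok).
Both compensating conditions met → exception applies.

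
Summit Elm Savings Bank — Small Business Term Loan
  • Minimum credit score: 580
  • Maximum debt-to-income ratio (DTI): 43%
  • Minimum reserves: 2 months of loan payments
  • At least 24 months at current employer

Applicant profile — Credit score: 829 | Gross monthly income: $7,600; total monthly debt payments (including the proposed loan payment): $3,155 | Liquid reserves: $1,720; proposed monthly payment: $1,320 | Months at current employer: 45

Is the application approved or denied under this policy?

Credit score 829 ≥ 580 (meets)
DTI = 3,155/7,600 = 41.5% ≤ 43%
Reserves = 1,720/1,320 = 1.3 months < 2
Employment 45 ≥ 24 months
Fails on reserves.

Denied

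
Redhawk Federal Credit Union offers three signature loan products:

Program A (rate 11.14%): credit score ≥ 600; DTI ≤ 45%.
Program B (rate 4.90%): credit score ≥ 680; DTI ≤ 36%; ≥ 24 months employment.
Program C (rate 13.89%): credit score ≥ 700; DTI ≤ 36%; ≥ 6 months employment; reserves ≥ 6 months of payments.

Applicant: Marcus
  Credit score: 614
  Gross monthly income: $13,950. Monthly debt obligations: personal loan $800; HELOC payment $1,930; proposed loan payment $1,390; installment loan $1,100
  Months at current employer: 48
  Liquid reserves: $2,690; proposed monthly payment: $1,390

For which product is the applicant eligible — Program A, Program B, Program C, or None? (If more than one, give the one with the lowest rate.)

Program A

Total debts = (800 + 1,930 + 1,390 + 1,100) = 5,220; DTI = 5,220/13,950 = 37.4%.
Reserves = 2,690/1,390 = 1.9 months.
Program A: score 614 ≥ 600; DTI 37.4% ≤ 45% → qualifies.
Program B: score 614 < 680; DTI 37.4% > 36%; employment 48 ≥ 24 mo → does not qualify.
Program C: score 614 < 700; DTI 37.4% > 36%; employment 48 ≥ 6 mo; reserves 1.9 < 6 mo → does not qualify.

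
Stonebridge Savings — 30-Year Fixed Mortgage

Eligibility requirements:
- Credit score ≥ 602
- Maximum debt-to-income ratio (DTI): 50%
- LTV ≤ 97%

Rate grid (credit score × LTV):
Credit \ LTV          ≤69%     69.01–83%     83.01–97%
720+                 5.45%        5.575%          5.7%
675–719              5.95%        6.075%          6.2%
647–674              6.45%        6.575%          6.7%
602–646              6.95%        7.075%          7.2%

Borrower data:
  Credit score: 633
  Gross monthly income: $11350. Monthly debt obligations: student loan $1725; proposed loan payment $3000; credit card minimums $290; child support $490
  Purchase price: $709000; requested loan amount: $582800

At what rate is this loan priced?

Credit score 633 ≥ 602; Total monthly debts = (1,725 + 3,000 + 290 + 490) = 5,505. DTI = 5,505/11,350 = 48.5% ≤ 50%
Loan-to-value = 582,800/709,000 = 82.2% — pass (97% max)
Row: 633 falls in 602–646. Column: 82.2% falls in 69.01–83%. Rate = 7.075%.

7.075%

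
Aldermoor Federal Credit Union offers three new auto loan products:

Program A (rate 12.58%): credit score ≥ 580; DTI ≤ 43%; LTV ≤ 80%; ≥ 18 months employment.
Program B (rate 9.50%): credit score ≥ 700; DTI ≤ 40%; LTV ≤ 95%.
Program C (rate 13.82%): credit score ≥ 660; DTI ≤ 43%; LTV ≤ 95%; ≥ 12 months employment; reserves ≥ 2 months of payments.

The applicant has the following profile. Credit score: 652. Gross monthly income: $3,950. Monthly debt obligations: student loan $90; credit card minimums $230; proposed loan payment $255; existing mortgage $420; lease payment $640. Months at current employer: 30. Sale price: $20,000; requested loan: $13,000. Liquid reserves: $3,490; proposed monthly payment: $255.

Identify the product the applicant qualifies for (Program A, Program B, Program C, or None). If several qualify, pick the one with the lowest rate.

Program A

Total debts = (90 + 230 + 255 + 420 + 640) = 1,635; DTI = 1,635/3,950 = 41.4%.
LTV = 13,000/20,000 = 65%.
Reserves = 3,490/255 = 13.7 months.
Program A: score 652 ≥ 580; DTI 41.4% ≤ 43%; LTV 65% ≤ 80%; employment 30 ≥ 18 mo → qualifies.
Program B: score 652 < 700; DTI 41.4% > 40%; LTV 65% ≤ 95% → does not qualify.
Program C: score 652 < 660; DTI 41.4% ≤ 43%; LTV 65% ≤ 95%; employment 30 ≥ 12 mo; reserves 13.7 ≥ 2 mo → does not qualify.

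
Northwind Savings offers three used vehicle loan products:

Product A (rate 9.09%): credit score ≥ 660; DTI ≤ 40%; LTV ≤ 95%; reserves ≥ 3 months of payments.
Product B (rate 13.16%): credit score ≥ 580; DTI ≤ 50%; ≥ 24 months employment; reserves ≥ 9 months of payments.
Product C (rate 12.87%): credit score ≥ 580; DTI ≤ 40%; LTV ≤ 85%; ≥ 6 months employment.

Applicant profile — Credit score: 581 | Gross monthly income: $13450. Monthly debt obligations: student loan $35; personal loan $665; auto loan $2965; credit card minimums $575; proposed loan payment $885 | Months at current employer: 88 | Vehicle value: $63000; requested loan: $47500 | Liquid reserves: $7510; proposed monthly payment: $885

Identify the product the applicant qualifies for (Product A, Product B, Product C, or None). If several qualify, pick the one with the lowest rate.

Total debts = (35 + 665 + 2,965 + 575 + 885) = 5,125; DTI = 5,125/13,450 = 38.1%.
LTV = 47,500/63,000 = 75.4%.
Reserves = 7,510/885 = 8.5 months.
Product A: score 581 < 660; DTI 38.1% ≤ 40%; LTV 75.4% ≤ 95%; reserves 8.5 ≥ 3 mo → does not qualify.
Product B: score 581 ≥ 580; DTI 38.1% ≤ 50%; employment 88 ≥ 24 mo; reserves 8.5 < 9 mo → does not qualify.
Product C: score 581 ≥ 580; DTI 38.1% ≤ 40%; LTV 75.4% ≤ 85%; employment 88 ≥ 6 mo → qualifies.

Product C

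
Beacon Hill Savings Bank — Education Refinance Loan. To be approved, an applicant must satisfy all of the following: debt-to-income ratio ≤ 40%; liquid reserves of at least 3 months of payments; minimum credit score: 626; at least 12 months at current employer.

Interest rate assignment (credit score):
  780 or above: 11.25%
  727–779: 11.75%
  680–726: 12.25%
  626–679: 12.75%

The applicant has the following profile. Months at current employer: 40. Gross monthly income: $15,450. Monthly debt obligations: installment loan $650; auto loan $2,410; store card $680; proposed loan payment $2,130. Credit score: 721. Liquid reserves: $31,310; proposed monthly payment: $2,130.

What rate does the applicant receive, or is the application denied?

Credit score 721 ≥ 626 (meets minimum)
Employment 40 ≥ 12 months
Total monthly debts = (650 + 2,410 + 680 + 2,130) = 5,870. DTI = 5,870/15,450 = 38% ≤ 40%
Reserves: 31,310 ÷ 2,130 = 14.7 months (meets 3-month minimum)
All requirements met. Score 721 falls in the 680–726 tier → 12.25%.

Approved at 12.25%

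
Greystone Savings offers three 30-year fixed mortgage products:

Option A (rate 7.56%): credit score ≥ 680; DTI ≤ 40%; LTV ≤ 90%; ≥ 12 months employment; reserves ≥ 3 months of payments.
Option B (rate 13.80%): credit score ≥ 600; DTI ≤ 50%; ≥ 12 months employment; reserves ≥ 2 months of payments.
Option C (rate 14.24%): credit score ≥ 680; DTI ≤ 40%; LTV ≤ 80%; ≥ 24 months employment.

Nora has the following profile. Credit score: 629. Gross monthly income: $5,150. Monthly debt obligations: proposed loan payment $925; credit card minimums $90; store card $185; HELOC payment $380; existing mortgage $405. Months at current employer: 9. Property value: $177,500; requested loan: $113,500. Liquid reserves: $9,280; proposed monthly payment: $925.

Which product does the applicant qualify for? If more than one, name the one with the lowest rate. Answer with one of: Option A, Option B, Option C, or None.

None

Total debts = (925 + 90 + 185 + 380 + 405) = 1,985; DTI = 1,985/5,150 = 38.5%.
LTV = 113,500/177,500 = 63.9%.
Reserves = 9,280/925 = 10.0 months.
Option A: score 629 < 680; DTI 38.5% ≤ 40%; LTV 63.9% ≤ 90%; employment 9 < 12 mo; reserves 10.0 ≥ 3 mo → does not qualify.
Option B: score 629 ≥ 600; DTI 38.5% ≤ 50%; employment 9 < 12 mo; reserves 10.0 ≥ 2 mo → does not qualify.
Option C: score 629 < 680; DTI 38.5% ≤ 40%; LTV 63.9% ≤ 80%; employment 9 < 24 mo → does not qualify.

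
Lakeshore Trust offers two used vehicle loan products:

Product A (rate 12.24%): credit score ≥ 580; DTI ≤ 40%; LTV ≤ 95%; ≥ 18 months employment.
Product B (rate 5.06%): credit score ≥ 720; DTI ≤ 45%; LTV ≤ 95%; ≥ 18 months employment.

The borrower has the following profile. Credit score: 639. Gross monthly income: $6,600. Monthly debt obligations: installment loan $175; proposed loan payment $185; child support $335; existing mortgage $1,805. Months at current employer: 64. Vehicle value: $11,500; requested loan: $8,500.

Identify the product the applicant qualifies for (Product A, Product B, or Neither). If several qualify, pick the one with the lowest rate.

Total debts = (175 + 185 + 335 + 1,805) = 2,500; DTI = 2,500/6,600 = 37.9%.
LTV = 8,500/11,500 = 73.9%.
Product A: score 639 ≥ 580; DTI 37.9% ≤ 40%; LTV 73.9% ≤ 95%; employment 64 ≥ 18 mo → qualifies.
Product B: score 639 < 720; DTI 37.9% ≤ 45%; LTV 73.9% ≤ 95%; employment 64 ≥ 18 mo → does not qualify.

Product A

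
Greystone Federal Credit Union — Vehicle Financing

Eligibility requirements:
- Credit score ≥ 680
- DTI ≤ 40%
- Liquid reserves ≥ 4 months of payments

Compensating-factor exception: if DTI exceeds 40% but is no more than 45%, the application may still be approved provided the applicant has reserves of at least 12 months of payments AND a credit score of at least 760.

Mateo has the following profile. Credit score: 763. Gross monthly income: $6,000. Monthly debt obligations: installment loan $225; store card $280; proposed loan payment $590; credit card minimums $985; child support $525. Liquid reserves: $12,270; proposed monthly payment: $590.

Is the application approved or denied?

Approved

Credit score 763 ≥ 680 (meets base)
Total debts = (225 + 280 + 590 + 985 + 525) = 2,605. DTI: 2,605 ÷ 6,000 = 43.4%, over the 40% base limit.
Liquid reserves cover 12,270/590 = 20.8 months — ≥ 4 required
43.4% falls in the override range (40%–45%), so the compensating-factor test applies.
Reserves 20.8 ≥ 12 months; credit score 763 ≥ 760.
Both compensating conditions met → exception applies.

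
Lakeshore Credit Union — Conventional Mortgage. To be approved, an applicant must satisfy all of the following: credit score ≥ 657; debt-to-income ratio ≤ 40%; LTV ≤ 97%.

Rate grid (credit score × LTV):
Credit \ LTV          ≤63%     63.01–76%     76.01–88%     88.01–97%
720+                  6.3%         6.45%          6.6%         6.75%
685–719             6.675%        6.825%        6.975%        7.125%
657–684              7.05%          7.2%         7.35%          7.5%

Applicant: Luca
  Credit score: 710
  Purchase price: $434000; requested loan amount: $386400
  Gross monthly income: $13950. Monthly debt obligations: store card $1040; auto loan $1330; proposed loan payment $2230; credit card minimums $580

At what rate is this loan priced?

Credit score 710 ≥ 657; Total monthly debts = (1,040 + 1,330 + 2,230 + 580) = 5,180. DTI: 5,180 ÷ 13,950 = 37.1%, within the 40% cap
LTV = 386,400/434,000 = 89% ≤ 97%
Row: 710 falls in 685–719. Column: 89% falls in 88.01–97%. Rate = 7.125%.

7.125%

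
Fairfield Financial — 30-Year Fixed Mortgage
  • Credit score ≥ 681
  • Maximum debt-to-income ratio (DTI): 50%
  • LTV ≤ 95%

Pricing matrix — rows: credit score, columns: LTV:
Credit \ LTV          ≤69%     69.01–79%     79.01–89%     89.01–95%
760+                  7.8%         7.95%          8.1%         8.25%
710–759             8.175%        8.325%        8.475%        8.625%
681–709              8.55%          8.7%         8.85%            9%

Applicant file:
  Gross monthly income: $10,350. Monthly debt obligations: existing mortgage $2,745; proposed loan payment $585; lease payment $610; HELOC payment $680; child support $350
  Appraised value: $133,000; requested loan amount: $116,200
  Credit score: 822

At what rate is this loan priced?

Credit score 822 ≥ 681; Total monthly debts = (2,745 + 585 + 610 + 680 + 350) = 4,970. Debt-to-income = 4,970/10,350 = 48% — meets 50% limit
Loan-to-value = 116,200/133,000 = 87.4% — pass (95% max)
Credit 822 → row 760+; LTV 87.4% → column 79.01–89%. Grid cell → 8.1%.

8.1%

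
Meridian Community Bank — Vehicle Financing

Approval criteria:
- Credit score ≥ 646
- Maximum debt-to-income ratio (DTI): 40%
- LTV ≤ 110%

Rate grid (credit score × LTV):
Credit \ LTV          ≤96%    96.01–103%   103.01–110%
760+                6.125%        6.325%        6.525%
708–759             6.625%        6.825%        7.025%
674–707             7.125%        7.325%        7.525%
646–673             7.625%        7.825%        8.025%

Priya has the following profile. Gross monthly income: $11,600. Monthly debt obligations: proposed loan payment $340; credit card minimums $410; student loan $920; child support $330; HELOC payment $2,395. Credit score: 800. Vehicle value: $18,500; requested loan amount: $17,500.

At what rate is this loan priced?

Credit score 800 ≥ 646; Total monthly debts = (340 + 410 + 920 + 330 + 2,395) = 4,395. DTI = 4,395/11,600 = 37.9% ≤ 40%
LTV: 17,500 ÷ 18,500 = 94.6%, within 110% cap
Score 800 is in the 760+ band; LTV 94.6% is in the ≤96% band → 6.125%.

6.125%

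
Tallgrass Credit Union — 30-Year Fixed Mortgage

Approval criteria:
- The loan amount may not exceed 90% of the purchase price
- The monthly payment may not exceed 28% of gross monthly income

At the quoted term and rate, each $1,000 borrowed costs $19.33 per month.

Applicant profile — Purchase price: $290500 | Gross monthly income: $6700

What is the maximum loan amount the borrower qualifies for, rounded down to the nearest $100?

$97,000

Payment cap: 28% × $6,700 = $1,876/month.
At $19.33 per $1,000, that supports 1,876/19.33 × 1,000 ≈ $97,051 → $97,000.
LTV cap: 90% × $290,500 = $261,450 → $261,400.
Binding constraint: payment-to-income.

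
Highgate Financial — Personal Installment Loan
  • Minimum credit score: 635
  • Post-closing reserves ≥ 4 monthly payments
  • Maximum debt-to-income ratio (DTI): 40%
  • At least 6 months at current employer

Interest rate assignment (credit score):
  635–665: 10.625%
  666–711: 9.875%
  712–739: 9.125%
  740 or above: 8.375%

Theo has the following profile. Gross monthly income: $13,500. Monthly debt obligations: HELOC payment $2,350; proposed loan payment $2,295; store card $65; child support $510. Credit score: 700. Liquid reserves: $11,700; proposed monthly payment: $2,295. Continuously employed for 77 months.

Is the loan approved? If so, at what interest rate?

Approved at 9.875%

Credit score 700 ≥ 635 (meets minimum)
Liquid reserves cover 11,700/2,295 = 5.1 months — ≥ 4 required
Employment 77 ≥ 6 months
Total monthly debts = (2,350 + 2,295 + 65 + 510) = 5,220. Debt-to-income = 5,220/13,500 = 38.7% — meets 40% limit
All requirements met. Score 700 falls in the 666–711 tier → 9.875%.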